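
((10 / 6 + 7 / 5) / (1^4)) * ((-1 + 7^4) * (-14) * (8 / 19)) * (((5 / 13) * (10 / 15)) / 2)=-5562.21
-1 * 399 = -399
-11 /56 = -0.20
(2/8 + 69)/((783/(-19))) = -5263/3132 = -1.68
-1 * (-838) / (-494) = -419 / 247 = -1.70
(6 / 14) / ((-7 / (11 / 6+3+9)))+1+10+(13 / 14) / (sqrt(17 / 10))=13 * sqrt(170) / 238+995 / 98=10.87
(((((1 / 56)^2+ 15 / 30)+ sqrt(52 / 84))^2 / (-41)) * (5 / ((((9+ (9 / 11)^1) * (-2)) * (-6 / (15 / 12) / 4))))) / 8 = -7053570425 / 12541578706944 -143825 * sqrt(273) / 4665765888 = -0.00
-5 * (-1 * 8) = 40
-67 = -67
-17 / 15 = -1.13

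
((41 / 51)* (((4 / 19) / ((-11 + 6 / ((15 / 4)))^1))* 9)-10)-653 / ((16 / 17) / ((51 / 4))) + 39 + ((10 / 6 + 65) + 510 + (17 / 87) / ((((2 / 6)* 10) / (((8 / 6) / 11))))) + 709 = -35014619193259 / 4649029440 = -7531.60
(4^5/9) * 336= 114688/3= 38229.33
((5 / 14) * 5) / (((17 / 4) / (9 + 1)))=500 / 119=4.20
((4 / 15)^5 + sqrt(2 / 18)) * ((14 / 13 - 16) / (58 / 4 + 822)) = -14087116 / 2359378125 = -0.01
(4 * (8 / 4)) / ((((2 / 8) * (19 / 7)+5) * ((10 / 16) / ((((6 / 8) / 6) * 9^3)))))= 54432 / 265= 205.40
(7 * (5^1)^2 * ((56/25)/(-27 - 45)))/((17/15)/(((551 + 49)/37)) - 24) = 49000/215371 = 0.23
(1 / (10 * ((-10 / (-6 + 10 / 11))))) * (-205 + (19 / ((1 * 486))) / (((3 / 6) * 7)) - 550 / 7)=-964672 / 66825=-14.44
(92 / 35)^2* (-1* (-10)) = 16928 / 245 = 69.09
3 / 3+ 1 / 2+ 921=1845 / 2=922.50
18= 18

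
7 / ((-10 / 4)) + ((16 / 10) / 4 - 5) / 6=-107 / 30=-3.57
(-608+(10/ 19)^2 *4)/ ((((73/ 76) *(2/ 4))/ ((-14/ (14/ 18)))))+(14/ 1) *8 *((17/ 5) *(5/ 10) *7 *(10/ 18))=293181016/ 12483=23486.42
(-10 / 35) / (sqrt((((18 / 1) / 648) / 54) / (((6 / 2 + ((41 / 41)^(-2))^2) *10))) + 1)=-155520 / 544313 + 144 *sqrt(15) / 544313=-0.28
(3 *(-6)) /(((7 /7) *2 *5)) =-9 /5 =-1.80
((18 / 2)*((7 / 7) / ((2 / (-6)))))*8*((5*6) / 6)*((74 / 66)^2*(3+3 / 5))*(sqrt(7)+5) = -37369.90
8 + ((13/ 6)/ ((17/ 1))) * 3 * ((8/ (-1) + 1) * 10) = -319/ 17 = -18.76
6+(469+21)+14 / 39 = 19358 / 39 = 496.36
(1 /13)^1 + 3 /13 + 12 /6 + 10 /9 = 400 /117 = 3.42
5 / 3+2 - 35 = -94 / 3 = -31.33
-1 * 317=-317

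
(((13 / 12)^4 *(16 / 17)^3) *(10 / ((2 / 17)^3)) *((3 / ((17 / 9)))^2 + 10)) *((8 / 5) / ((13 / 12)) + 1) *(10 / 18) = 25602036460 / 210681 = 121520.39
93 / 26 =3.58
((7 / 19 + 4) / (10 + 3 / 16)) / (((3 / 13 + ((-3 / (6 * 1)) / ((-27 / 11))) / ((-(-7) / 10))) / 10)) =8.22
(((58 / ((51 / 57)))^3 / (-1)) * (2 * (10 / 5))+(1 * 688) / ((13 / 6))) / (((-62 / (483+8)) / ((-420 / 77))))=-47052184.63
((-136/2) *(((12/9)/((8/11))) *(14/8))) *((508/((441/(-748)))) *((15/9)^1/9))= 177642520/5103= 34811.39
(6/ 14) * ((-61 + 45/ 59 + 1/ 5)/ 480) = -17711/ 330400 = -0.05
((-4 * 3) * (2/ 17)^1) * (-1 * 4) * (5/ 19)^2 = 2400/ 6137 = 0.39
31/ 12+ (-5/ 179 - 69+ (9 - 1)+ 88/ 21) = -815765/ 15036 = -54.25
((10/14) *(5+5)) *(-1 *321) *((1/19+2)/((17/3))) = -1877850/2261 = -830.54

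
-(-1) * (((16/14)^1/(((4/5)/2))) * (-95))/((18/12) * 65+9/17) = -64600/23331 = -2.77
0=0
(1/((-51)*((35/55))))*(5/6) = -55/2142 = -0.03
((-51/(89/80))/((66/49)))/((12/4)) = -33320/2937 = -11.34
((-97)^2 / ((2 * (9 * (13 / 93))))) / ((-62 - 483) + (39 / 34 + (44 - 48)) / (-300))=-495854300 / 72265739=-6.86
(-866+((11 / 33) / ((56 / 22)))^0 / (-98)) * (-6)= 254607 / 49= 5196.06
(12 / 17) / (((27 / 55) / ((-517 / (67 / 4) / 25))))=-90992 / 51255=-1.78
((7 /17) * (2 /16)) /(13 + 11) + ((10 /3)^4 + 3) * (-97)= -1081005059 /88128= -12266.31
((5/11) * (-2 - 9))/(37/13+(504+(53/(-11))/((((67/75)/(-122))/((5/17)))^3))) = -1056518762585/66084091353631501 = -0.00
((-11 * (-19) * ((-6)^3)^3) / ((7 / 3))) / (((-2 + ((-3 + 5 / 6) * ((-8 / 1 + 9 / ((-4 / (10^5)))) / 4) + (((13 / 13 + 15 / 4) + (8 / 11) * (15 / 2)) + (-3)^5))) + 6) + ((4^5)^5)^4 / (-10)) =4170352158720 / 742405376447653507300386486661617122365257783127650289347210227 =0.00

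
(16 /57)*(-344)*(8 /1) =-44032 /57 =-772.49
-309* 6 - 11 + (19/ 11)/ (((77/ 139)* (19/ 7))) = -225526/ 121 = -1863.85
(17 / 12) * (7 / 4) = 2.48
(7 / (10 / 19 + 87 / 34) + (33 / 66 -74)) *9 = -641.08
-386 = -386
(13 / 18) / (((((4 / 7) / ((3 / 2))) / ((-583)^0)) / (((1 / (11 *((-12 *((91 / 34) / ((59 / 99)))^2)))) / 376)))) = -1006009 / 531196009344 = -0.00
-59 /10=-5.90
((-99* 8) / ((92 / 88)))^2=303595776 / 529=573905.06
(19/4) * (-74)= -351.50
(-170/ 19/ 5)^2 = 1156/ 361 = 3.20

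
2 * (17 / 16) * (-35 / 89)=-595 / 712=-0.84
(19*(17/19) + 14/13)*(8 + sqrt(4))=180.77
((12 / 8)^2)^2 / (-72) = -9 / 128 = -0.07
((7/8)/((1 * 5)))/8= 7/320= 0.02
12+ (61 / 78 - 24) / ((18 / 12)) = -407 / 117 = -3.48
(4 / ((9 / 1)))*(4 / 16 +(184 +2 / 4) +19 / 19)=82.56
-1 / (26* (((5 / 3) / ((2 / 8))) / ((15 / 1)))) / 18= -1 / 208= -0.00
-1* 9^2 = -81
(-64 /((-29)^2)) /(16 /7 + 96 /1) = -28 /36163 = -0.00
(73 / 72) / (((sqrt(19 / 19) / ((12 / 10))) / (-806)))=-29419 / 30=-980.63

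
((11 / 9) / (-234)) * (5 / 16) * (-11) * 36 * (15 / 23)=3025 / 7176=0.42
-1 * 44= -44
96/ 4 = 24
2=2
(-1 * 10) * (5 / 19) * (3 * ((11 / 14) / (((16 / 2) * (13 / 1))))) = -825 / 13832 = -0.06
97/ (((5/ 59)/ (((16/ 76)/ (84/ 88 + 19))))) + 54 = 2755694/ 41705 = 66.08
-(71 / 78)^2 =-5041 / 6084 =-0.83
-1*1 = -1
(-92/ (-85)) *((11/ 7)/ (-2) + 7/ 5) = 1978/ 2975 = 0.66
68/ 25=2.72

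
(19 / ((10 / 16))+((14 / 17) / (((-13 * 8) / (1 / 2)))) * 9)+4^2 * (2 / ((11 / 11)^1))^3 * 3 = 3662981 / 8840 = 414.36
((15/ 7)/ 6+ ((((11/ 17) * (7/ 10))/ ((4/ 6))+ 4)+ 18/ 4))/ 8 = 22697/ 19040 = 1.19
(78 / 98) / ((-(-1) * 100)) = 39 / 4900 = 0.01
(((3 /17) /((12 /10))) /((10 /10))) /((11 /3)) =15 /374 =0.04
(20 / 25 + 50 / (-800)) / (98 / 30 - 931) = -177 / 222656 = -0.00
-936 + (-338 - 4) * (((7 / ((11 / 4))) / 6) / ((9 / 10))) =-36208 / 33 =-1097.21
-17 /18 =-0.94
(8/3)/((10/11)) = 44/15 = 2.93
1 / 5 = 0.20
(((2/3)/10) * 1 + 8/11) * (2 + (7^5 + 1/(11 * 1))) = 4844380/363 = 13345.40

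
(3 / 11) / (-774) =-1 / 2838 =-0.00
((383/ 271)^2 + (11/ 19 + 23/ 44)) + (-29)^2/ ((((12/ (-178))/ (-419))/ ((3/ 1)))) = 15680868.60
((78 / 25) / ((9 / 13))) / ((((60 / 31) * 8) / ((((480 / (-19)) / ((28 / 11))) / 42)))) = -57629 / 837900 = -0.07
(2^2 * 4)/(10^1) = 8/5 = 1.60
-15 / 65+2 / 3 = 17 / 39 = 0.44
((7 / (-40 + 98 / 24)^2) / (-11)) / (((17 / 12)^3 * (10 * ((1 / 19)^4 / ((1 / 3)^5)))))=-467070464 / 50195408615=-0.01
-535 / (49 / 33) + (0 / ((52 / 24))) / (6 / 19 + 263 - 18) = -17655 / 49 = -360.31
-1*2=-2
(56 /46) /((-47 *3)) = -28 /3243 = -0.01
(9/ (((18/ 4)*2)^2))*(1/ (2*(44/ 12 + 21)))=1/ 444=0.00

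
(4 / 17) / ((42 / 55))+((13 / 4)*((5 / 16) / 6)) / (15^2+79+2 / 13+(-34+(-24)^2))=10332037 / 33510400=0.31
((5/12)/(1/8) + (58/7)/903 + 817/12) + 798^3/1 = 4282853923353/8428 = 508169663.43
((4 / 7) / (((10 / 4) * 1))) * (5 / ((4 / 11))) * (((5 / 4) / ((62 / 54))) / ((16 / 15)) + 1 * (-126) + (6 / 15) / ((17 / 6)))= -231579777 / 590240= -392.35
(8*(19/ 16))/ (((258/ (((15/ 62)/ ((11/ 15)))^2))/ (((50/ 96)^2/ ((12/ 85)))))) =630859375/ 81921359872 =0.01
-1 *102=-102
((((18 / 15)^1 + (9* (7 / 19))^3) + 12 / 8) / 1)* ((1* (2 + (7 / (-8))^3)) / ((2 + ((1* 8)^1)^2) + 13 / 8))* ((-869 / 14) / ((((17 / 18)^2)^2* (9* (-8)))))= 1158633103587003 / 1388454867963520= 0.83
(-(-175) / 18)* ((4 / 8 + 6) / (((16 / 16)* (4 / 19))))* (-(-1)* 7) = 302575 / 144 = 2101.22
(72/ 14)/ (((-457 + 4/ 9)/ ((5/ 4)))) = -405/ 28763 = -0.01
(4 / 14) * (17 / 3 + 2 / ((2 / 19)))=148 / 21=7.05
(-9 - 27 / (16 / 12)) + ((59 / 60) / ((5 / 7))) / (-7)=-4417 / 150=-29.45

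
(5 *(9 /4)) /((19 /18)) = 405 /38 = 10.66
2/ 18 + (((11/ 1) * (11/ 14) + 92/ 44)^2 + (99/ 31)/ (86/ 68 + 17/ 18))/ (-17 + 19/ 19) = -128464364909/ 17891729856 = -7.18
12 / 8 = 3 / 2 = 1.50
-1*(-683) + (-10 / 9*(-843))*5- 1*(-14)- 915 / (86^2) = 119376091 / 22188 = 5380.21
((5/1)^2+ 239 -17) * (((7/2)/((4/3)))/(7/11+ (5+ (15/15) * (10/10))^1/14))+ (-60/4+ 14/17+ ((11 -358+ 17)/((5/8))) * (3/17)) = 5592583/11152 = 501.49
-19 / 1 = -19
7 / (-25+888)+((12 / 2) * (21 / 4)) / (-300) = -16723 / 172600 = -0.10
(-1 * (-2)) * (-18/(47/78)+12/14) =-19092/329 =-58.03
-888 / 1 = -888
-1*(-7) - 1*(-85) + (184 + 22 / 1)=298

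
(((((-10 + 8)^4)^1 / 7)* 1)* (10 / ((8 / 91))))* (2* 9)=4680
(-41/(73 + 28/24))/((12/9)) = -369/890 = -0.41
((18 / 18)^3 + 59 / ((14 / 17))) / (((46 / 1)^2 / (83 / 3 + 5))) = 1.12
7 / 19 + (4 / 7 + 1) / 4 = 405 / 532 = 0.76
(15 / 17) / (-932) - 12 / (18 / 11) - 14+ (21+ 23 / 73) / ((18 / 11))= -86486407 / 10409508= -8.31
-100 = -100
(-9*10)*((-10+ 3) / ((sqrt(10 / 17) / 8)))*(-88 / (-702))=2464*sqrt(170) / 39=823.76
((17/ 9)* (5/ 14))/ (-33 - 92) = -0.01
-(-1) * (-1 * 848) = -848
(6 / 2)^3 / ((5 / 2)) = 54 / 5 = 10.80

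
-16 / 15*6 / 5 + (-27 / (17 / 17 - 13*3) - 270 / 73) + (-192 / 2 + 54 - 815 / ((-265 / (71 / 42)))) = -1584990767 / 38593275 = -41.07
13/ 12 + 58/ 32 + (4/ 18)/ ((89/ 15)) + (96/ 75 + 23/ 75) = 482731/ 106800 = 4.52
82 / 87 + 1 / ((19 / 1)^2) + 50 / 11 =1896929 / 345477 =5.49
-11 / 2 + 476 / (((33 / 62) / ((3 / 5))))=58419 / 110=531.08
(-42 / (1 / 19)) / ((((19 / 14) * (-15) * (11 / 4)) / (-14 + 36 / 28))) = -9968 / 55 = -181.24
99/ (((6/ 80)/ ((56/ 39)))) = 24640/ 13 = 1895.38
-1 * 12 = -12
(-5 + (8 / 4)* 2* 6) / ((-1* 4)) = -19 / 4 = -4.75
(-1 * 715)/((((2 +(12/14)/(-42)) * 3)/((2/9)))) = -70070/2619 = -26.75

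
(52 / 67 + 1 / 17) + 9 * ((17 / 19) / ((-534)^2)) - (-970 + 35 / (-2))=677675043509 / 685673444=988.33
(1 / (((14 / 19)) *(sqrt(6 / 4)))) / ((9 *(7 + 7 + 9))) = 19 *sqrt(6) / 8694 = 0.01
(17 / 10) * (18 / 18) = 1.70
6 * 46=276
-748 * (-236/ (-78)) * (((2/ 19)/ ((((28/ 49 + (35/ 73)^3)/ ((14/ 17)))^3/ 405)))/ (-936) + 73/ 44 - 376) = 1676354049495844101629490357974/ 1978273280464841238284601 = 847382.45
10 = 10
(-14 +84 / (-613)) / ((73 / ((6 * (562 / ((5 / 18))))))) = -525991536 / 223745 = -2350.85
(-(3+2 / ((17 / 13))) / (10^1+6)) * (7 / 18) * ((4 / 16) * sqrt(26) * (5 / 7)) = -385 * sqrt(26) / 19584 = -0.10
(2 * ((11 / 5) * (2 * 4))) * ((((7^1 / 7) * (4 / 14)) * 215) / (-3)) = -15136 / 21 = -720.76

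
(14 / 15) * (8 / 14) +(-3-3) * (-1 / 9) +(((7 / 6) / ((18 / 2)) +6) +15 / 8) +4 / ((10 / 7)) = 2593 / 216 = 12.00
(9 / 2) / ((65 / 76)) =342 / 65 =5.26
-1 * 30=-30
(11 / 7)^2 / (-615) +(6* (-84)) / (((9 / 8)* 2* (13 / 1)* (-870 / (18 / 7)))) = 106595 / 2272179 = 0.05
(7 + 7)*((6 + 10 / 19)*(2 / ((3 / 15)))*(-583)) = -10120880 / 19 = -532677.89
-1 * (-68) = 68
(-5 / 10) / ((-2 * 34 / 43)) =43 / 136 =0.32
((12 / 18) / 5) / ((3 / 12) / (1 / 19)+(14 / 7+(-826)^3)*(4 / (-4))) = 8 / 33813598725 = 0.00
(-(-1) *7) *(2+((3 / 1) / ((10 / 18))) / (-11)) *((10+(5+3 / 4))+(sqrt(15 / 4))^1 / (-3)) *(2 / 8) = 36603 / 880-581 *sqrt(15) / 1320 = 39.89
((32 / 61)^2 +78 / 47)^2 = 114491549956 / 30585462769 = 3.74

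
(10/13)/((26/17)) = 0.50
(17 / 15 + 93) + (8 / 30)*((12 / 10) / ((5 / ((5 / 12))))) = 2354 / 25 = 94.16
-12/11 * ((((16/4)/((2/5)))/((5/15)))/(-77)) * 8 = 2880/847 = 3.40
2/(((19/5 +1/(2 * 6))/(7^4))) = 288120/233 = 1236.57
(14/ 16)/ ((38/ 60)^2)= 1575/ 722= 2.18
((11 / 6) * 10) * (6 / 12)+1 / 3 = 19 / 2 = 9.50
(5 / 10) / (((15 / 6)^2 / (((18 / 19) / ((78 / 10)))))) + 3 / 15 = 259 / 1235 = 0.21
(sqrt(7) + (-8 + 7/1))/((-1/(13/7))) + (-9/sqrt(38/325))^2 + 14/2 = 186631/266- 13 * sqrt(7)/7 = 696.71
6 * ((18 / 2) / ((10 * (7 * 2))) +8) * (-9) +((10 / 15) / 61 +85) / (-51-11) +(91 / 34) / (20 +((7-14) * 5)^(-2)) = -8025885209977 / 18378118430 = -436.71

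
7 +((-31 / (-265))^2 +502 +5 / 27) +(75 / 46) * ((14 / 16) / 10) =710791813667 / 1395511200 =509.34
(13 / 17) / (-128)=-13 / 2176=-0.01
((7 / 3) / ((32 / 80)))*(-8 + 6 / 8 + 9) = 245 / 24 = 10.21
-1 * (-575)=575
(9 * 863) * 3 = 23301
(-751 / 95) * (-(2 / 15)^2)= 3004 / 21375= 0.14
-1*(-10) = 10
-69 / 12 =-23 / 4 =-5.75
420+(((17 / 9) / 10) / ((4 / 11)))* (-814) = -509 / 180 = -2.83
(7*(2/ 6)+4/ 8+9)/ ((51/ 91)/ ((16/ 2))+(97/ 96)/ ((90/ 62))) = 4651920/ 301177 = 15.45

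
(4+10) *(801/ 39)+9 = 3855/ 13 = 296.54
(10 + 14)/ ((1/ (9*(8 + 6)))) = 3024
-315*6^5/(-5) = 489888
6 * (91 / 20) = 273 / 10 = 27.30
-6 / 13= -0.46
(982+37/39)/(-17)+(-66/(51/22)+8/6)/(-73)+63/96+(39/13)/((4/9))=-25834751/516256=-50.04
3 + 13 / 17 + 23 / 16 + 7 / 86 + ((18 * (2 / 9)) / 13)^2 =10630829 / 1976624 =5.38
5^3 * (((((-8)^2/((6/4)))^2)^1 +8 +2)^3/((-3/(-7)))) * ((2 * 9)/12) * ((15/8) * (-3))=-2445035985231875/162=-15092814723653.55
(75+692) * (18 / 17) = 13806 / 17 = 812.12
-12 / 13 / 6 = -2 / 13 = -0.15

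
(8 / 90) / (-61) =-4 / 2745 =-0.00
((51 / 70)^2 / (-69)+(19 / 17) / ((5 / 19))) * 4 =16.96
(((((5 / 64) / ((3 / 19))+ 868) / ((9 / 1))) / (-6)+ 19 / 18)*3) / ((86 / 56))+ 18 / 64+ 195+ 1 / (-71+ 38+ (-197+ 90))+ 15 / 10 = 13606037 / 81270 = 167.42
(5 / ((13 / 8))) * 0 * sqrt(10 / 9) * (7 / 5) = 0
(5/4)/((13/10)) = 25/26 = 0.96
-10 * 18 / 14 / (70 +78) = -0.09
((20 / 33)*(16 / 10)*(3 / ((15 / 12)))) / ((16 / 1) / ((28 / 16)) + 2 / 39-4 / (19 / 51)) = -331968 / 220055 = -1.51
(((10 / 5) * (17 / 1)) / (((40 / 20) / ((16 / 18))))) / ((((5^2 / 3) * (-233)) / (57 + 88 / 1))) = -1.13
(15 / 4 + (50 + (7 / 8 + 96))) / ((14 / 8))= 1205 / 14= 86.07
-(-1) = 1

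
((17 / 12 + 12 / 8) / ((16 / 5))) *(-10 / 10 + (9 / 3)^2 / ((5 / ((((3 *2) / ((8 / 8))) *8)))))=14945 / 192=77.84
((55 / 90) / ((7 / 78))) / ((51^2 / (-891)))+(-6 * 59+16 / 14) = -718549 / 2023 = -355.19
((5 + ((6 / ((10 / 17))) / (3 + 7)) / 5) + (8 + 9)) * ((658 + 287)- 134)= 4501861 / 250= 18007.44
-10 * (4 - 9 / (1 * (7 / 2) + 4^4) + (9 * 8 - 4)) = -124500 / 173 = -719.65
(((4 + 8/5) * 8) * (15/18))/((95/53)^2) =314608/27075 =11.62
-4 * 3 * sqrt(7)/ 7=-12 * sqrt(7)/ 7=-4.54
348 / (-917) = -348 / 917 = -0.38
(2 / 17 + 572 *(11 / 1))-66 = 105844 / 17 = 6226.12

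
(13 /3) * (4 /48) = 13 /36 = 0.36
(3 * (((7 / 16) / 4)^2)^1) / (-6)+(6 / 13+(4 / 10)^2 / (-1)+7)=19423691 / 2662400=7.30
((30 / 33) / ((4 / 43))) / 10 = 43 / 44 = 0.98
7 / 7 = 1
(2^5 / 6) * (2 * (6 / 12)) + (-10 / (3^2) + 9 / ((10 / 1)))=461 / 90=5.12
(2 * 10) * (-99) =-1980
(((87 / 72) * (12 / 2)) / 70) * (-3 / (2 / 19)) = -1653 / 560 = -2.95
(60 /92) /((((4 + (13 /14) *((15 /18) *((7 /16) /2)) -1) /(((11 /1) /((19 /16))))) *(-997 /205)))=-207820800 /530233513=-0.39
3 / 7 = 0.43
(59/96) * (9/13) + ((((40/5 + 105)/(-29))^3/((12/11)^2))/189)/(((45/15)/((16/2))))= -14285930837/51774139872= -0.28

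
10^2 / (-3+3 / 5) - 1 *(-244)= 202.33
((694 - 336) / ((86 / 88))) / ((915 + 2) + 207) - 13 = -153141 / 12083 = -12.67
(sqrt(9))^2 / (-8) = -9 / 8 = -1.12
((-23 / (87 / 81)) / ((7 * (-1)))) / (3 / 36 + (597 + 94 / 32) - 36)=29808 / 5495819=0.01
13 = 13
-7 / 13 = -0.54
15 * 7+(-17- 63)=25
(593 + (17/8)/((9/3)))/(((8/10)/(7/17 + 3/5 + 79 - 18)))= 25035493/544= 46021.13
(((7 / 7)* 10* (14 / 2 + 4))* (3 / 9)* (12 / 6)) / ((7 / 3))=31.43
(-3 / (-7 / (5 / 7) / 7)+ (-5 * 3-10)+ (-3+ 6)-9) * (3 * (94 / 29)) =-280.61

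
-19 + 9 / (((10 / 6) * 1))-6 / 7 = -14.46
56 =56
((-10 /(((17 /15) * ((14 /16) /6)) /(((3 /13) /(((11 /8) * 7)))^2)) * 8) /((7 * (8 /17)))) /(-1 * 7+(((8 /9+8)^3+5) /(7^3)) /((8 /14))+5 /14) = 12093235200 /434380459513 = 0.03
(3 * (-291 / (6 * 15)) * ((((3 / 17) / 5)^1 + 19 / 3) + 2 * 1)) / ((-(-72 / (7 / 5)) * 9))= -724493 / 4131000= -0.18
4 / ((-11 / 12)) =-48 / 11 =-4.36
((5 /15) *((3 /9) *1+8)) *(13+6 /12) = 75 /2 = 37.50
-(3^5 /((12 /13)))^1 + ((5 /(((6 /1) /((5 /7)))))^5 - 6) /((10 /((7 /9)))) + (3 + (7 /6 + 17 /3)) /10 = -441465216071 /1680315840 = -262.73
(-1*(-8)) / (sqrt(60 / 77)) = 4*sqrt(1155) / 15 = 9.06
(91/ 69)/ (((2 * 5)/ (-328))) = -14924/ 345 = -43.26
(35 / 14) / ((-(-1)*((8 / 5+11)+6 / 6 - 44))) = -25 / 304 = -0.08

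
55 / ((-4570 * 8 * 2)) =-11 / 14624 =-0.00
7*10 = 70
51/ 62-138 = -8505/ 62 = -137.18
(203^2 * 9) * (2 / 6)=123627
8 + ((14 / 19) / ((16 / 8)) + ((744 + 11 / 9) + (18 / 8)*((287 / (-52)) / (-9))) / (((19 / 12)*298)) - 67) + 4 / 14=-350963407 / 6182904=-56.76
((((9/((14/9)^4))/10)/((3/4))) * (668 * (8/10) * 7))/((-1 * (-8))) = 95.83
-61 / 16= -3.81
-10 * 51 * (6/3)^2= -2040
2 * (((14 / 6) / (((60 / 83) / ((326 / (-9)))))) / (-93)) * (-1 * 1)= -94703 / 37665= -2.51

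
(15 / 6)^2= 25 / 4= 6.25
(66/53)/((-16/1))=-33/424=-0.08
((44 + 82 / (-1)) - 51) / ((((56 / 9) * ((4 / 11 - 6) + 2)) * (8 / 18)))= 79299 / 8960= 8.85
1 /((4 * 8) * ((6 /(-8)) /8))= -1 /3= -0.33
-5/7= -0.71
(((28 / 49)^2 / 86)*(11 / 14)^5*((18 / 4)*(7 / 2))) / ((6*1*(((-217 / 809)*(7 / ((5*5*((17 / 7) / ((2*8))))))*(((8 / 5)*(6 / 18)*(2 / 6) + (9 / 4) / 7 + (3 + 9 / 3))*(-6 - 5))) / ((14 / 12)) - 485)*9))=-0.00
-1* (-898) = 898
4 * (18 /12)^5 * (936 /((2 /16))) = 227448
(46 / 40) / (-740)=-23 / 14800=-0.00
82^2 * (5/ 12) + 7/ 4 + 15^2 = 36341/ 12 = 3028.42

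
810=810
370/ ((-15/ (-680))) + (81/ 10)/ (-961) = 483574957/ 28830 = 16773.32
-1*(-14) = 14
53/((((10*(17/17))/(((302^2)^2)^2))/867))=1589719549821415144595328/5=317943909964283028919065.60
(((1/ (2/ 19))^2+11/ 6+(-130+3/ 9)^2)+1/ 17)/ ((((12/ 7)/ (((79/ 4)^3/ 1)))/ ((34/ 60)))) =35707626286787/ 829440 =43050282.46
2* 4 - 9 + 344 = 343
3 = 3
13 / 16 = 0.81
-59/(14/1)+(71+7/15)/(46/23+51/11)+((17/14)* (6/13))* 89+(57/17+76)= 460035923/3387930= 135.79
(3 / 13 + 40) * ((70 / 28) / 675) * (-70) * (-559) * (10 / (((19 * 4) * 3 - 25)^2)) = 224890 / 158949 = 1.41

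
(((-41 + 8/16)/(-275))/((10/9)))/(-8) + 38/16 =103771/44000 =2.36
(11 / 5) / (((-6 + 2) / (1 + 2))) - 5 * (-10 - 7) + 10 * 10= 3667 / 20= 183.35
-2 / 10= -1 / 5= -0.20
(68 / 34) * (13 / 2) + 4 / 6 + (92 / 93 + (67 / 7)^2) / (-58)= 1063399 / 88102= 12.07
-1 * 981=-981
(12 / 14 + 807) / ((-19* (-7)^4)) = -5655 / 319333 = -0.02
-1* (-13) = 13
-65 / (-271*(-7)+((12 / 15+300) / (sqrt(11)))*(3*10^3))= 1356355 / 814286175301 - 58656000*sqrt(11) / 814286175301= -0.00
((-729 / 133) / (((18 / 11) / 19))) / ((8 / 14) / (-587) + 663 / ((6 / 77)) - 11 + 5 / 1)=-174339 / 23291179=-0.01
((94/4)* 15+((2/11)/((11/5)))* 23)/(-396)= -85765/95832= -0.89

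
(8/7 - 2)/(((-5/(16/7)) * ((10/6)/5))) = 288/245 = 1.18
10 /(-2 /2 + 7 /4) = 40 /3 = 13.33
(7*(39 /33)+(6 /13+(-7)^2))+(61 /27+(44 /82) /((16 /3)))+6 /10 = 384317689 /6332040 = 60.69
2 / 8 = 1 / 4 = 0.25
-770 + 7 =-763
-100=-100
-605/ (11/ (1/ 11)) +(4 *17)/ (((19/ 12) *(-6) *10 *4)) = -492/ 95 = -5.18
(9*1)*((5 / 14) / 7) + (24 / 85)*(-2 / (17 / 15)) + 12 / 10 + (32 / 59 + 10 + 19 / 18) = 479699996 / 37597455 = 12.76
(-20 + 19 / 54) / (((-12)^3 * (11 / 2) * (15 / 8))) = 1061 / 962280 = 0.00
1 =1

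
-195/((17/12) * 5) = -27.53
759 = 759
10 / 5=2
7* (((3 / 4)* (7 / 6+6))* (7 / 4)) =2107 / 32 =65.84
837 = 837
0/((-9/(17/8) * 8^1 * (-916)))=0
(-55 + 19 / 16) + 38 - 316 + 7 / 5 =-26433 / 80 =-330.41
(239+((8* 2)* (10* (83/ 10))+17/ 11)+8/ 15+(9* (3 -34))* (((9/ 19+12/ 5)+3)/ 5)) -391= 13328879/ 15675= 850.33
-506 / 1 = -506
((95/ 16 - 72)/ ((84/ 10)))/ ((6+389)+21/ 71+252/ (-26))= -696865/ 34167552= -0.02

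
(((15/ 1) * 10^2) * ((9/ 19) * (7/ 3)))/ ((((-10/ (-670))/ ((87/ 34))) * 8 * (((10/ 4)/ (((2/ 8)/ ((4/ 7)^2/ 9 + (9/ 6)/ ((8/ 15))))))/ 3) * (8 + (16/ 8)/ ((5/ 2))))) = 60730165125/ 142837706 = 425.17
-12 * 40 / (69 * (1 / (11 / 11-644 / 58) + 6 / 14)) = -82040 / 3887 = -21.11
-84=-84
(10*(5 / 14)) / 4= 25 / 28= 0.89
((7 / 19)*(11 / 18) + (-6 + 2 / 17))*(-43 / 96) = 1414313 / 558144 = 2.53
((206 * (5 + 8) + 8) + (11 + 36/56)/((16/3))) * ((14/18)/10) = 602153/2880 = 209.08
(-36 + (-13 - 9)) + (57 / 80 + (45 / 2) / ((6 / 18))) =817 / 80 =10.21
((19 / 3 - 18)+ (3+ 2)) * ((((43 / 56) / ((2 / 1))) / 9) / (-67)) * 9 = 215 / 5628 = 0.04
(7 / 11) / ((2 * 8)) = 7 / 176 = 0.04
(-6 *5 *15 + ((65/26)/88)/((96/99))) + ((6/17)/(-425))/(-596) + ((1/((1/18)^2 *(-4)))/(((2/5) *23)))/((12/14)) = -5834566325211/12677158400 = -460.24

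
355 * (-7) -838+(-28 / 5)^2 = -82291 / 25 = -3291.64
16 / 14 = 8 / 7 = 1.14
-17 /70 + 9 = 613 /70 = 8.76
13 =13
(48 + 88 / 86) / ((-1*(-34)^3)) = 31 / 24854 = 0.00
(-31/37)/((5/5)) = -31/37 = -0.84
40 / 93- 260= -24140 / 93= -259.57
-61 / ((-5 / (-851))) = -51911 / 5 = -10382.20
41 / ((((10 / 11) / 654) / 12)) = 1769724 / 5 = 353944.80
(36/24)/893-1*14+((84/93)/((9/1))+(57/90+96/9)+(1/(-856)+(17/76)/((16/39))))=-17521394671/8530793280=-2.05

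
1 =1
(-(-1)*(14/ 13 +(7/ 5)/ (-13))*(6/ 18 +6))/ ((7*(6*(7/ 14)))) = 19/ 65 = 0.29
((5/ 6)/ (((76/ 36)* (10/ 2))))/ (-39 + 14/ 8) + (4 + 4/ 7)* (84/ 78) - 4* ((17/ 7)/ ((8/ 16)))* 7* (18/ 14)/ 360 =5713059/ 1288105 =4.44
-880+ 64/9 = -7856/9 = -872.89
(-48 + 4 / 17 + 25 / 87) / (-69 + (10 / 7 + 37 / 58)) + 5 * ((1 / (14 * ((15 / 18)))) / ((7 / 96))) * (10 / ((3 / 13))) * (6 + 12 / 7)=934339767638 / 475372275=1965.49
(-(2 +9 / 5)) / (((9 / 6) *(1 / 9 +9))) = -57 / 205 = -0.28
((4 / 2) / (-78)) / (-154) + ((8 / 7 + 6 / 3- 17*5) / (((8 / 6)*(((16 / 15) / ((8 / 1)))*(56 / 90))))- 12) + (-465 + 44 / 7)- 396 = -1080793745 / 672672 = -1606.72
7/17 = 0.41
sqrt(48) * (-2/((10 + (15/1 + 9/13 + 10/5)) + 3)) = -104 * sqrt(3)/399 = -0.45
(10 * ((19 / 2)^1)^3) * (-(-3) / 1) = 102885 / 4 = 25721.25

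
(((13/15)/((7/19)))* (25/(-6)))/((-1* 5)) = 247/126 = 1.96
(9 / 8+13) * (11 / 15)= 1243 / 120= 10.36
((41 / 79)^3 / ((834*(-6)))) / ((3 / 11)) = -758131 / 7401501468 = -0.00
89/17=5.24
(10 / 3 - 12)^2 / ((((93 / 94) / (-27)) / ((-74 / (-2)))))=-2351128 / 31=-75842.84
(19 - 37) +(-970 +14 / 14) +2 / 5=-986.60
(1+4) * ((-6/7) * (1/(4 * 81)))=-5/378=-0.01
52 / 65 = 4 / 5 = 0.80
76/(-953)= -76/953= -0.08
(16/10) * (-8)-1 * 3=-79/5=-15.80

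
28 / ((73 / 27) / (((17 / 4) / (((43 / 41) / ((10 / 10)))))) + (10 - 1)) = 526932 / 181927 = 2.90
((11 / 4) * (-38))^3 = -9129329 / 8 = -1141166.12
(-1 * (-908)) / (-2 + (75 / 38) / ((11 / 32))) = 94886 / 391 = 242.68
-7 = -7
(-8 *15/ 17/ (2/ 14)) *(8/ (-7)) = 960/ 17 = 56.47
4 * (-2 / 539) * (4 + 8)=-96 / 539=-0.18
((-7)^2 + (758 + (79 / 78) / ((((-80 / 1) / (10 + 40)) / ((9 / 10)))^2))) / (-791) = -5373525 / 5264896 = -1.02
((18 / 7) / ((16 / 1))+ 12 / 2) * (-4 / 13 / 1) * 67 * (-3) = 69345 / 182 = 381.02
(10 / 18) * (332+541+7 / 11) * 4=192200 / 99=1941.41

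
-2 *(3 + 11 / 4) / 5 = -23 / 10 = -2.30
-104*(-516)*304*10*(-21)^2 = 71944104960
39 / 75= 13 / 25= 0.52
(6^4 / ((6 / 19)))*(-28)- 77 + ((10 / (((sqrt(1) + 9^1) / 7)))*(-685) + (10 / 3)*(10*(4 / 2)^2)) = -358952 / 3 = -119650.67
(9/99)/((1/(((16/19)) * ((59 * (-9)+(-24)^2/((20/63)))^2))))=658846224/5225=126094.97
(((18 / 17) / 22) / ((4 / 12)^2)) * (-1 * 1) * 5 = -405 / 187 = -2.17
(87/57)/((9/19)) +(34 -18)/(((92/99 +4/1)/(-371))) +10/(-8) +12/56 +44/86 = -794207431/660996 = -1201.53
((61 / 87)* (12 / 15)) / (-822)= -122 / 178785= -0.00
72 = 72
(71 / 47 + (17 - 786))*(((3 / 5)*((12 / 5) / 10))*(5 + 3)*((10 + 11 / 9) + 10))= -110236032 / 5875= -18763.58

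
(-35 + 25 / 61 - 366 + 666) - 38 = 13872 / 61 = 227.41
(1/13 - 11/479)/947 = 336/5896969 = 0.00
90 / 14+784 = 5533 / 7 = 790.43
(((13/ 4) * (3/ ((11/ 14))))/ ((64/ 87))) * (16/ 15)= 7917/ 440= 17.99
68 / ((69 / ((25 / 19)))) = 1700 / 1311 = 1.30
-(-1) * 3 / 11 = 3 / 11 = 0.27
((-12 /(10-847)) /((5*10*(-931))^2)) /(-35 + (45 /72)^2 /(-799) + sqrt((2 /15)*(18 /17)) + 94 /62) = -387756566464 /1962140294982444897450375-9536659456*sqrt(255) /68674910324385571410763125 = -0.00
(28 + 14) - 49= -7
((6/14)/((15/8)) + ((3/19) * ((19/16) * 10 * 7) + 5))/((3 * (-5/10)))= -1713/140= -12.24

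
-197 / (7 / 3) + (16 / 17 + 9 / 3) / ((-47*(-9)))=-4249412 / 50337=-84.42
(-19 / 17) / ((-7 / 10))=190 / 119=1.60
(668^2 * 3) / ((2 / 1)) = 669336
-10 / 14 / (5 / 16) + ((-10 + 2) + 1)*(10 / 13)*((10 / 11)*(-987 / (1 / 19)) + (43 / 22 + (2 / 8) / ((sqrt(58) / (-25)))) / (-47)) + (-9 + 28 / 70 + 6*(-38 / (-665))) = 1962877466 / 21385 - 875*sqrt(58) / 70876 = 91787.49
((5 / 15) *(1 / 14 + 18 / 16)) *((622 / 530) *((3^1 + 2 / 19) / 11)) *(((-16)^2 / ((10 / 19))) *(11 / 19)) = 19670128 / 528675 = 37.21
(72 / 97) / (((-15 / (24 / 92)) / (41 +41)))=-1.06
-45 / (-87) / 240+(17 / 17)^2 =465 / 464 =1.00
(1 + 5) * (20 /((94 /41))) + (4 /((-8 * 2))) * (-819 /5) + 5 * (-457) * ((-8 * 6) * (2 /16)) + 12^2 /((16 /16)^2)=13110453 /940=13947.29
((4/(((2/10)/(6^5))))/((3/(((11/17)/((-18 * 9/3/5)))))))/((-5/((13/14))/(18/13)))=95040/119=798.66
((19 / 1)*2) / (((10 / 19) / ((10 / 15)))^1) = 722 / 15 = 48.13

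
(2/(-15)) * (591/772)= -197/1930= -0.10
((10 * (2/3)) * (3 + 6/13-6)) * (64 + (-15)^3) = 728420/13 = 56032.31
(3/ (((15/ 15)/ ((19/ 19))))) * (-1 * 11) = -33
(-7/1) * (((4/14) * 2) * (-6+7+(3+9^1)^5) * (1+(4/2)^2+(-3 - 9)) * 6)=41803944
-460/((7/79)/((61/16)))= -19792.32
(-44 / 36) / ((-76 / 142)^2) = -55451 / 12996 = -4.27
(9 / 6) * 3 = 9 / 2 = 4.50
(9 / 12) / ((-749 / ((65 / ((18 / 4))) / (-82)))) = 65 / 368508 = 0.00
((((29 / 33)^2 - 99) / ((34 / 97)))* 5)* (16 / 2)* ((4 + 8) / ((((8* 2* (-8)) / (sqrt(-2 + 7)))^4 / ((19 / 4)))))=-0.06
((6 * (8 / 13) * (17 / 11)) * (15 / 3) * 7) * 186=5312160 / 143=37147.97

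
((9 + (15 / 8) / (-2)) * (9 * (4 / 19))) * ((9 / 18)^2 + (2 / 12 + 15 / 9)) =9675 / 304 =31.83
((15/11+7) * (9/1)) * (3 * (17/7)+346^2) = 693916164/77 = 9011898.23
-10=-10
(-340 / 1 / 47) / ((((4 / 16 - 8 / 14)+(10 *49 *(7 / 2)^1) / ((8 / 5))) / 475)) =-9044000 / 2820329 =-3.21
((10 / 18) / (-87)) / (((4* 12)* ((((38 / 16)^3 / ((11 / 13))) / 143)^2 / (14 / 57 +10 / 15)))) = -62368317440 / 6299114144733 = -0.01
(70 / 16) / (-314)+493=1238381 / 2512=492.99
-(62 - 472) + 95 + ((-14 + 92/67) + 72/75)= 826333/1675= 493.33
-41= -41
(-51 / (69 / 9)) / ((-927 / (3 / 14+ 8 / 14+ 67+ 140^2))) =4680933 / 33166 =141.14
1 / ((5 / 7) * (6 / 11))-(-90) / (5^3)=493 / 150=3.29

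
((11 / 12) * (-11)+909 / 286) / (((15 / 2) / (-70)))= 82943 / 1287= 64.45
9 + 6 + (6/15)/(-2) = 74/5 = 14.80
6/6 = 1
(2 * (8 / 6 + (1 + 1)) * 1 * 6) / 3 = 40 / 3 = 13.33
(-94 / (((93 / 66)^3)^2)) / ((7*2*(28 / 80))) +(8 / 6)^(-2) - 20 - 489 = -355477513557975 / 695802885904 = -510.89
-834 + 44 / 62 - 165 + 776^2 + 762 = 18660131 / 31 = 601939.71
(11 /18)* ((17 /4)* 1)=187 /72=2.60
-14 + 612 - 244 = 354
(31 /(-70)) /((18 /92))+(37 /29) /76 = -2.25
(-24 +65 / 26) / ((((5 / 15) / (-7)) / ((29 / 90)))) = 8729 / 60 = 145.48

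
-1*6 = -6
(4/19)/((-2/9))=-18/19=-0.95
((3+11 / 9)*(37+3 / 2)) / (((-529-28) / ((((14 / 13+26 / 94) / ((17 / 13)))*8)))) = -9679208 / 4005387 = -2.42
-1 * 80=-80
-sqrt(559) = -23.64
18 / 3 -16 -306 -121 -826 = -1263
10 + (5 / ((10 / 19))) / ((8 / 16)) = 29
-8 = -8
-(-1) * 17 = 17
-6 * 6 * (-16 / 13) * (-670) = -385920 / 13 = -29686.15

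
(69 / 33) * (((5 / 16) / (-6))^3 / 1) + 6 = 58389701 / 9732096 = 6.00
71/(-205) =-71/205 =-0.35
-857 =-857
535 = 535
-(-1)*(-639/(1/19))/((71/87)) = -14877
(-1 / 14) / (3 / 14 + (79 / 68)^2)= -2312 / 50623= -0.05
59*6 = 354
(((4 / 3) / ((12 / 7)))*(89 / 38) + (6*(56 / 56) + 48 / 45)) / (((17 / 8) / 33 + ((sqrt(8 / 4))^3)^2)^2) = 58850528 / 430600895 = 0.14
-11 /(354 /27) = -99 /118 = -0.84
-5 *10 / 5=-10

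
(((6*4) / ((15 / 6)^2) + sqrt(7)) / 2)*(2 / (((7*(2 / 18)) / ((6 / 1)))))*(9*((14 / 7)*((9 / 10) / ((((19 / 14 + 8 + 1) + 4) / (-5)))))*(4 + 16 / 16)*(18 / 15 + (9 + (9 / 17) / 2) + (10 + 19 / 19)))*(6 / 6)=-510743232 / 28475- 5320242*sqrt(7) / 1139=-30294.79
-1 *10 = -10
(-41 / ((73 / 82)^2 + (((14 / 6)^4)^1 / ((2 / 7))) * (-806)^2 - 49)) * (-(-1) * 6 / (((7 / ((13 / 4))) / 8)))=-3483543024 / 256954200827219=-0.00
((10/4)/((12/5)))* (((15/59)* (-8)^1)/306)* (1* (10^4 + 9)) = -1251125/18054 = -69.30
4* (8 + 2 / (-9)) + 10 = 370 / 9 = 41.11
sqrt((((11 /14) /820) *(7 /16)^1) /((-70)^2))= sqrt(4510) /229600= 0.00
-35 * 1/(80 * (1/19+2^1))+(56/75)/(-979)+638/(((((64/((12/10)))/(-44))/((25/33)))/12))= -24360566941/5090800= -4785.21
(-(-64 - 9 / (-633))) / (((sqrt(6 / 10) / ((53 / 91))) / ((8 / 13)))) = 5724424*sqrt(15) / 748839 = 29.61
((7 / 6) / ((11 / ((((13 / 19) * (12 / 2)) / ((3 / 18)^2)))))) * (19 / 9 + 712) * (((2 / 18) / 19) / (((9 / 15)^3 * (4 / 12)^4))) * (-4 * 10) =-11697140000 / 11913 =-981880.30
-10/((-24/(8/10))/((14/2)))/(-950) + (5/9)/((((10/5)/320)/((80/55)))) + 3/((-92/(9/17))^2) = 14871992582987/115027664400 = 129.29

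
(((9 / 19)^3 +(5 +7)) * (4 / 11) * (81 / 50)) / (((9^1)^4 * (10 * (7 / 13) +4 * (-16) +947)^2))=9355502 / 6792756137583075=0.00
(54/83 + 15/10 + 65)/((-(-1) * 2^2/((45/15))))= 33441/664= 50.36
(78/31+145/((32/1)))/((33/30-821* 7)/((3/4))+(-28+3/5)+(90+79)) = -34955/37297216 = -0.00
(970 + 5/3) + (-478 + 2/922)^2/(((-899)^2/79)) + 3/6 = 1024890357308419/1030558108326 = 994.50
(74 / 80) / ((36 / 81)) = 333 / 160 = 2.08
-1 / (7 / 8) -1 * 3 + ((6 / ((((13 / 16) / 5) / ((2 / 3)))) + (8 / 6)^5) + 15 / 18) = 1128641 / 44226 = 25.52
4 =4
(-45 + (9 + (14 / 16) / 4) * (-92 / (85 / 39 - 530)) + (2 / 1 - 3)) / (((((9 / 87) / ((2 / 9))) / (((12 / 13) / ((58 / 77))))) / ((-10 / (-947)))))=-24474835 / 19833021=-1.23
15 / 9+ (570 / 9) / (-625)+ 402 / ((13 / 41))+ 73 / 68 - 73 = 396966283 / 331500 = 1197.49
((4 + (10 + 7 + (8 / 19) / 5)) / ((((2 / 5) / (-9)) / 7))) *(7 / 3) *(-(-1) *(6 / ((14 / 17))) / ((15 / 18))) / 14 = -919377 / 190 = -4838.83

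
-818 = -818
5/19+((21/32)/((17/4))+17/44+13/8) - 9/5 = 11173/17765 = 0.63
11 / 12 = 0.92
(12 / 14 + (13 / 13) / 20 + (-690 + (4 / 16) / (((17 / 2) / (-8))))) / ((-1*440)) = 1640601 / 1047200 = 1.57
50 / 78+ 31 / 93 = 0.97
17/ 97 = 0.18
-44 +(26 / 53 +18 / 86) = -98681 / 2279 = -43.30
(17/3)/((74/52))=442/111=3.98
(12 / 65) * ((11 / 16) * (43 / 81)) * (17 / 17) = 0.07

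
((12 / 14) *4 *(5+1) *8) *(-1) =-1152 / 7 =-164.57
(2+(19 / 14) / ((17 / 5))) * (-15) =-8565 / 238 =-35.99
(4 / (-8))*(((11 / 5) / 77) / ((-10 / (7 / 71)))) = 1 / 7100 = 0.00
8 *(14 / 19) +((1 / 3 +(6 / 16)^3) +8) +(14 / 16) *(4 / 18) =1267337 / 87552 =14.48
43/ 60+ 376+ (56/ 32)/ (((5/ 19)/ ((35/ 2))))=59171/ 120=493.09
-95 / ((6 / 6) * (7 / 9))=-855 / 7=-122.14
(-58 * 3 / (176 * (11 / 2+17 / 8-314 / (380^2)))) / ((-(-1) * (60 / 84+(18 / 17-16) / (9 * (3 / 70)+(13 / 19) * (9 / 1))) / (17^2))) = 248684342495 / 10410303904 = 23.89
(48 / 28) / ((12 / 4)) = 4 / 7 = 0.57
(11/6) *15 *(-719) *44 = -869990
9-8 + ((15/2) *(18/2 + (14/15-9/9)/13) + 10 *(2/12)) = 2735/39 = 70.13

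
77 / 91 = 11 / 13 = 0.85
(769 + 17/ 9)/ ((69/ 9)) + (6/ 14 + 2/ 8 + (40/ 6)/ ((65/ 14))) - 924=-6876215/ 8372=-821.33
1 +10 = 11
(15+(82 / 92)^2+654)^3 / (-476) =-2846895803405624125 / 4509765322496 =-631273.60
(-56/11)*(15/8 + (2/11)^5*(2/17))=-287479619/30116537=-9.55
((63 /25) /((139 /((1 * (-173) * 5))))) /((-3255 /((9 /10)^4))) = 3405159 /1077250000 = 0.00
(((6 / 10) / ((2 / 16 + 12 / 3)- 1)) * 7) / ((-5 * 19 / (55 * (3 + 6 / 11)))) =-6552 / 2375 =-2.76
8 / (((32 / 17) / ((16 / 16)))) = 4.25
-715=-715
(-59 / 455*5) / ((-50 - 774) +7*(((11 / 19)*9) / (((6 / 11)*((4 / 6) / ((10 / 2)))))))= 4484 / 2230319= 0.00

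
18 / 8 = 9 / 4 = 2.25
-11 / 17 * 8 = -88 / 17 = -5.18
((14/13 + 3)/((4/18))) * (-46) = -10971/13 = -843.92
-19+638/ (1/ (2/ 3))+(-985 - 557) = -3407/ 3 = -1135.67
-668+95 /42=-27961 /42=-665.74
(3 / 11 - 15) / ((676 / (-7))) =567 / 3718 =0.15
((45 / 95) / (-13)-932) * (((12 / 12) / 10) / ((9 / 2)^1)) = -230213 / 11115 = -20.71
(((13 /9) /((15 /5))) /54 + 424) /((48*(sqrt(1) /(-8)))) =-618205 /8748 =-70.67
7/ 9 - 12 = -101/ 9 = -11.22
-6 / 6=-1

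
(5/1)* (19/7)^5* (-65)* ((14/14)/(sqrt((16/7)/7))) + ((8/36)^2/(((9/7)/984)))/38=-3715404350407/44341668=-83790.36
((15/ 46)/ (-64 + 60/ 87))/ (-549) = 145/ 15455448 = 0.00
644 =644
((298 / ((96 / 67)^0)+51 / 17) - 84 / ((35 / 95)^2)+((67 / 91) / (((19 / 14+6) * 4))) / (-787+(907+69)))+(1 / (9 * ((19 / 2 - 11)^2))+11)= -66552097 / 216918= -306.81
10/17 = 0.59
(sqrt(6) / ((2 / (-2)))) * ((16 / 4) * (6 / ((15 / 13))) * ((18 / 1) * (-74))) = 138528 * sqrt(6) / 5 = 67864.58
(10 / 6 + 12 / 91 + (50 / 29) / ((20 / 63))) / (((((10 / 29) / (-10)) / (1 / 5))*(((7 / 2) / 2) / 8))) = -1831568 / 9555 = -191.69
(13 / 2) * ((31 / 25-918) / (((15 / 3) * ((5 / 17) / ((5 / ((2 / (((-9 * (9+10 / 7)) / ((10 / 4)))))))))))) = 3327770043 / 8750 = 380316.58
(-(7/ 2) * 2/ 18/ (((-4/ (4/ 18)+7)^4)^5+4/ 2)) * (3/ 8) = -7/ 32291999756762880441744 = -0.00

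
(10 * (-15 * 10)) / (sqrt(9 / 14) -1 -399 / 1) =4500 * sqrt(14) / 2239991 +8400000 / 2239991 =3.76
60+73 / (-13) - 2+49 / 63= 6220 / 117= 53.16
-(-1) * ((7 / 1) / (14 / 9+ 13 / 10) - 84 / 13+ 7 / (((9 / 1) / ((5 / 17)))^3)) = -47983045271 / 11966048757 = -4.01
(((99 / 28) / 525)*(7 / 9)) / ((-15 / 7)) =-11 / 4500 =-0.00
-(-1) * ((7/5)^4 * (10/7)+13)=2311/125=18.49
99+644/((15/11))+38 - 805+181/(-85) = -10091/51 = -197.86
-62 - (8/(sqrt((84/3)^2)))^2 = -3042/49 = -62.08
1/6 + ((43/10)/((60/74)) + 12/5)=787/100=7.87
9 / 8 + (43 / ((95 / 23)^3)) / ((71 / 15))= 122128869 / 97397800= 1.25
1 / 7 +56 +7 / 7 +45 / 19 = 7915 / 133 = 59.51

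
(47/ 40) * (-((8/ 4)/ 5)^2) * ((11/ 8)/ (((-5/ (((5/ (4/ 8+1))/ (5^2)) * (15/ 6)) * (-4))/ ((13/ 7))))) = -6721/ 840000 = -0.01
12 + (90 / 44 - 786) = -16983 / 22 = -771.95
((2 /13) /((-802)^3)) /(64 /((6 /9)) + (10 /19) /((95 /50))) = -361 /116537648341712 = -0.00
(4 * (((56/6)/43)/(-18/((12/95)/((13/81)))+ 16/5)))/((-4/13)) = 32760/228373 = 0.14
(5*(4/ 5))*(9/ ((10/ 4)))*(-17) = -1224/ 5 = -244.80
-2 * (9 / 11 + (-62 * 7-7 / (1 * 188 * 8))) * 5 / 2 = 35833185 / 16544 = 2165.93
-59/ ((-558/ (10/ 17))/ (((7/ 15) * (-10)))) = -4130/ 14229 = -0.29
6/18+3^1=10/3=3.33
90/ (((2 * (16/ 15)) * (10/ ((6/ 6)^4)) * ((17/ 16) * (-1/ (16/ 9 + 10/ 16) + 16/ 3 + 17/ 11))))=154143/ 250886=0.61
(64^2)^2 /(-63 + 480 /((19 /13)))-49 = 318519997 /5043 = 63160.82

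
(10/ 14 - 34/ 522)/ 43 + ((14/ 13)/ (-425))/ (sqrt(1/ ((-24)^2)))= -19843846/ 434049525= -0.05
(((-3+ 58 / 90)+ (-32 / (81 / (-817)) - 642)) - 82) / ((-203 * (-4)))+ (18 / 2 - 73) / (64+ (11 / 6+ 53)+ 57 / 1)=-29872621 / 34694730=-0.86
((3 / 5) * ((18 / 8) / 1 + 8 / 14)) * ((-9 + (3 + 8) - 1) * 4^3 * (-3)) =-11376 / 35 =-325.03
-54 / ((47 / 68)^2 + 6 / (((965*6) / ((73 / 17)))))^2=-1075187080742400 / 4629128674681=-232.27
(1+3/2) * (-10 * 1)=-25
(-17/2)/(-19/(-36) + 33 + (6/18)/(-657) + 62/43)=-2881602/11854955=-0.24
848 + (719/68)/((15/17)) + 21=52859/60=880.98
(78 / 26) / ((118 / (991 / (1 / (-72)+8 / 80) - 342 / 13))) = 6940917 / 23777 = 291.92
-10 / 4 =-5 / 2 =-2.50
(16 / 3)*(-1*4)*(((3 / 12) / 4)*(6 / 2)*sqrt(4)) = -8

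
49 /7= 7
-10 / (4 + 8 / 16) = -20 / 9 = -2.22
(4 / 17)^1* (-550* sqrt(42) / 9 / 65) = -440* sqrt(42) / 1989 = -1.43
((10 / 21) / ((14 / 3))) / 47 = 5 / 2303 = 0.00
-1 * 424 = -424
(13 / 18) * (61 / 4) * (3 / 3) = 793 / 72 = 11.01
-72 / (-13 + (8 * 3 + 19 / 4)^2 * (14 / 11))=-704 / 10159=-0.07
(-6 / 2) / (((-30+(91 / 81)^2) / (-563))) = -58.77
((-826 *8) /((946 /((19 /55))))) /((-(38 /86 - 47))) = -4484 /86515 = -0.05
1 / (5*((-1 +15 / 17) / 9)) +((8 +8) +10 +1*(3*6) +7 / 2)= 161 / 5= 32.20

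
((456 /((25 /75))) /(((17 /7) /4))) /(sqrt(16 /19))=9576 * sqrt(19) /17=2455.34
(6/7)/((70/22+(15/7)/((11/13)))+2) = 1/9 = 0.11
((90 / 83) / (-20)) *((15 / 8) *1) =-135 / 1328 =-0.10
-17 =-17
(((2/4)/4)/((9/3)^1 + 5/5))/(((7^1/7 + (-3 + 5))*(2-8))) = -1/576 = -0.00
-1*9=-9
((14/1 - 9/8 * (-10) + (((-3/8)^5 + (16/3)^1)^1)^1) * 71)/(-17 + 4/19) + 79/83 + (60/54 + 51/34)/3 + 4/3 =-2954969843777/23425155072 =-126.15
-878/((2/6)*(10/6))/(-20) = 3951/50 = 79.02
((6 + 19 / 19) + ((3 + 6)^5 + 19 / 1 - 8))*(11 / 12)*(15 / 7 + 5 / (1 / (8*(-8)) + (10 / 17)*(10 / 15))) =28734618825 / 34412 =835017.40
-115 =-115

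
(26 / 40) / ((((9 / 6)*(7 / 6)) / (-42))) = -78 / 5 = -15.60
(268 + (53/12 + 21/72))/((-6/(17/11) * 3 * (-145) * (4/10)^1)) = 10115/25056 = 0.40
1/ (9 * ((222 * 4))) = 1/ 7992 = 0.00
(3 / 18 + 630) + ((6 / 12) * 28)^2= 4957 / 6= 826.17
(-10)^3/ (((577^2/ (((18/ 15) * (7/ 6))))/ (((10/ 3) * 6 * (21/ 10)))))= -58800/ 332929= -0.18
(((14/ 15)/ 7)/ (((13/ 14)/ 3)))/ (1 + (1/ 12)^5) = 0.43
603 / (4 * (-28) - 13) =-603 / 125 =-4.82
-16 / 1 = -16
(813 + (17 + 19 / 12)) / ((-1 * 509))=-9979 / 6108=-1.63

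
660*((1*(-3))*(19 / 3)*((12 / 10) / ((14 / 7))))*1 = -7524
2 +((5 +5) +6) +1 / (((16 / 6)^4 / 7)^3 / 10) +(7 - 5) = 688106188675 / 34359738368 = 20.03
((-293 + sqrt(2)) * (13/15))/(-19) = 3809/285 - 13 * sqrt(2)/285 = 13.30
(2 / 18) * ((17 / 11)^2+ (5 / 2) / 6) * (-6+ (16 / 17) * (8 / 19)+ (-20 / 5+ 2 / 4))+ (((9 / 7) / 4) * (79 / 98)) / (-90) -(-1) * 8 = 149403276691 / 28955813040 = 5.16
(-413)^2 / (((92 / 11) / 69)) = 5628777 / 4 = 1407194.25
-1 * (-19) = 19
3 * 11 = 33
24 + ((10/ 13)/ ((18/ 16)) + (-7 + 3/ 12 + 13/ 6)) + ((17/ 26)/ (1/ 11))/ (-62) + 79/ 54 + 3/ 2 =499381/ 21762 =22.95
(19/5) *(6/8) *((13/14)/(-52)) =-57/1120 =-0.05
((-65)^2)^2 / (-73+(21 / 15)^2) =-446265625 / 1776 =-251275.69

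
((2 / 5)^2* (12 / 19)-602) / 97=-285902 / 46075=-6.21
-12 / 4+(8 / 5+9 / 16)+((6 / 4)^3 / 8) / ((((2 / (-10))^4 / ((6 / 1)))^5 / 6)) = 150169372558593749933 / 80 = 1877117156982421874.16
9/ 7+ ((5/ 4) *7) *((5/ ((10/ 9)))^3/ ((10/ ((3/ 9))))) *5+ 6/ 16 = 60279/ 448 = 134.55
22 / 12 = 11 / 6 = 1.83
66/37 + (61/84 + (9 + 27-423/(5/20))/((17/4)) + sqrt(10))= -20454775/52836 + sqrt(10)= -383.97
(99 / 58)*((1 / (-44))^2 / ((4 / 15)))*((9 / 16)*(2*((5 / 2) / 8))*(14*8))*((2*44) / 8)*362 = 7697025 / 14848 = 518.39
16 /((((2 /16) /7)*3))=896 /3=298.67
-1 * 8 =-8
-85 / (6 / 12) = -170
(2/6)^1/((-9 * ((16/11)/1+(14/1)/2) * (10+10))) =-0.00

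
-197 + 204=7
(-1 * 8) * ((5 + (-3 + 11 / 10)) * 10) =-248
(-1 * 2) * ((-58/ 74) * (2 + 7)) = 522/ 37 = 14.11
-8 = -8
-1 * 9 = -9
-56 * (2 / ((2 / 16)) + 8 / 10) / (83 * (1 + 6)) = -672 / 415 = -1.62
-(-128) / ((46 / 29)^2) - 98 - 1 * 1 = -25459 / 529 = -48.13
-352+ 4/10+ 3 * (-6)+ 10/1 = -1798/5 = -359.60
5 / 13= 0.38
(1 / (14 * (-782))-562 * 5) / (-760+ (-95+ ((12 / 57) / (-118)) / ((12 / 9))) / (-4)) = 68972621202 / 18071554319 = 3.82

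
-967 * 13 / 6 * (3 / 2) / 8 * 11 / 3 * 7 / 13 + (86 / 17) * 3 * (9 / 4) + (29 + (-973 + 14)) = -2727835 / 1632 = -1671.47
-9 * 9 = -81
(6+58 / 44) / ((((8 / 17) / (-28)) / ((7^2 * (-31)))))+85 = 29106261 / 44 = 661505.93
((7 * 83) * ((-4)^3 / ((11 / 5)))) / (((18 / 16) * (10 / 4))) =-594944 / 99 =-6009.54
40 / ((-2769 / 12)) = -160 / 923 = -0.17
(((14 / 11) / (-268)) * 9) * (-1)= 63 / 1474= 0.04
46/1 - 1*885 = -839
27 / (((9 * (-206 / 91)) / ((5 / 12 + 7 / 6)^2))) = -32851 / 9888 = -3.32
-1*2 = -2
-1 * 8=-8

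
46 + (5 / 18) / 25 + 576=55981 / 90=622.01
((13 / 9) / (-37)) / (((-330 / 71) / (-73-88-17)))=-82147 / 54945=-1.50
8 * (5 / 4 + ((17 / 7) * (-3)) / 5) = -58 / 35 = -1.66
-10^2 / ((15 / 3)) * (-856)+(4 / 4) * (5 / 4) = 68485 / 4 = 17121.25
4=4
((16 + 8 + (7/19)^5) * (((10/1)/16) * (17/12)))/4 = 5052670555/950822016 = 5.31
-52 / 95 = -0.55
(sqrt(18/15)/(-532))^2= 3/707560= 0.00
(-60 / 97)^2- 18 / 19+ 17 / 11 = 1928525 / 1966481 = 0.98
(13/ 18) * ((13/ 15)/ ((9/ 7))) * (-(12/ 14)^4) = -1352/ 5145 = -0.26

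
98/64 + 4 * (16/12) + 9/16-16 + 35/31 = -22153/2976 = -7.44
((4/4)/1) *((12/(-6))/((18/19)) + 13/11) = -92/99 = -0.93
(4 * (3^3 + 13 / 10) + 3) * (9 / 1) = 5229 / 5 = 1045.80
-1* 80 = -80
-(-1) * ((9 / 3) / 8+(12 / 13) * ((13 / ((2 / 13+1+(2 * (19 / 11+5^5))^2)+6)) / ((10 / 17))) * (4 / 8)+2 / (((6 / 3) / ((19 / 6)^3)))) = 533627600111417 / 16608582231750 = 32.13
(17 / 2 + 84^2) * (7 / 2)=98903 / 4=24725.75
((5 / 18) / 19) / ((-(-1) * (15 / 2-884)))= -5 / 299763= -0.00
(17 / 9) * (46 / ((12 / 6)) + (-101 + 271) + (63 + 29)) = 1615 / 3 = 538.33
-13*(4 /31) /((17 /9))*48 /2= -11232 /527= -21.31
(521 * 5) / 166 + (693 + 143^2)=3512177 / 166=21157.69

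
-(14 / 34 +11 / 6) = -229 / 102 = -2.25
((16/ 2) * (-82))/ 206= -328/ 103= -3.18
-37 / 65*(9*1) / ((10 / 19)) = -6327 / 650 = -9.73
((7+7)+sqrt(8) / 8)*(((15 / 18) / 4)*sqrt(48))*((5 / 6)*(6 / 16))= 25*sqrt(3)*(sqrt(2)+56) / 384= 6.47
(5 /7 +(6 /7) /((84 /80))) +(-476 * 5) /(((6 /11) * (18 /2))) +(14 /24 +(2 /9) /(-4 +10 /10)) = -851615 /1764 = -482.77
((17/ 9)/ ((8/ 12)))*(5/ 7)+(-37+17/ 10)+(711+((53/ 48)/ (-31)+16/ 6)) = 35432881/ 52080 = 680.35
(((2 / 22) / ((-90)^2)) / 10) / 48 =1 / 42768000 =0.00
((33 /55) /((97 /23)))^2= 4761 /235225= 0.02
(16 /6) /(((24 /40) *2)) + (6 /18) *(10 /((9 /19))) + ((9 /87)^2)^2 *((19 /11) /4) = 7780132553 /840249828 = 9.26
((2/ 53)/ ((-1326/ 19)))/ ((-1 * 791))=19/ 27794949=0.00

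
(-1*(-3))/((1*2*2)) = 3/4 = 0.75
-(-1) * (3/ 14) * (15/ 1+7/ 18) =277/ 84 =3.30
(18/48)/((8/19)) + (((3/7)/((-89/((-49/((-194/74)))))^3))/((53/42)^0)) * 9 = 35203062261921/41177995016768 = 0.85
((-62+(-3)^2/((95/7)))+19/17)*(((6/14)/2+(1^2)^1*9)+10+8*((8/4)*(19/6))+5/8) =-4245.81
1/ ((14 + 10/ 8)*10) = 0.01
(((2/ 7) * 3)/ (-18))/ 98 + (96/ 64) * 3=4630/ 1029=4.50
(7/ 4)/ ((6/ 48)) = 14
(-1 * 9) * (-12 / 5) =108 / 5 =21.60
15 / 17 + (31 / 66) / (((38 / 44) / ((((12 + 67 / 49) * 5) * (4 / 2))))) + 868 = 941.58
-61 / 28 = -2.18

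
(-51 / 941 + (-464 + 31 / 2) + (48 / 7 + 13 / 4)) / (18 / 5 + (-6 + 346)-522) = 2.46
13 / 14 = 0.93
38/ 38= 1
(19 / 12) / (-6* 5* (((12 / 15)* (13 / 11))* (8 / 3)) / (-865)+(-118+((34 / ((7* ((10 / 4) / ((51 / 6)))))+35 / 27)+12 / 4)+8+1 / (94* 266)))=-10170783315 / 572359891783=-0.02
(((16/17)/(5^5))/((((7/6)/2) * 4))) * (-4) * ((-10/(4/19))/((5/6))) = 10944/371875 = 0.03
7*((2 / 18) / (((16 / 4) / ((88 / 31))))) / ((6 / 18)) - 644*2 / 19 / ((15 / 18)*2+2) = -327166 / 19437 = -16.83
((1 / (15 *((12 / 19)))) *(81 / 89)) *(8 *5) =342 / 89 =3.84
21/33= 7/11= 0.64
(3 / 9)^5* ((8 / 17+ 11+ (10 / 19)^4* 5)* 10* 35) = 9191908250 / 538356051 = 17.07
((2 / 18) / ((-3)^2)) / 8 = 1 / 648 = 0.00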